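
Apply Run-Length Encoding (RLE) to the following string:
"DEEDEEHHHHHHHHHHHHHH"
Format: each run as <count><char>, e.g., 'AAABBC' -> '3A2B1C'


Scanning runs left to right:
  i=0: run of 'D' x 1 -> '1D'
  i=1: run of 'E' x 2 -> '2E'
  i=3: run of 'D' x 1 -> '1D'
  i=4: run of 'E' x 2 -> '2E'
  i=6: run of 'H' x 14 -> '14H'

RLE = 1D2E1D2E14H


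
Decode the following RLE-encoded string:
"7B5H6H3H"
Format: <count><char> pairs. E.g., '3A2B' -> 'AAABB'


Expanding each <count><char> pair:
  7B -> 'BBBBBBB'
  5H -> 'HHHHH'
  6H -> 'HHHHHH'
  3H -> 'HHH'

Decoded = BBBBBBBHHHHHHHHHHHHHH


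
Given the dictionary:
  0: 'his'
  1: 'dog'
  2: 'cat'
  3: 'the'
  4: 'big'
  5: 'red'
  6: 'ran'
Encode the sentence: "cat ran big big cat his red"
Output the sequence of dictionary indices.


Look up each word in the dictionary:
  'cat' -> 2
  'ran' -> 6
  'big' -> 4
  'big' -> 4
  'cat' -> 2
  'his' -> 0
  'red' -> 5

Encoded: [2, 6, 4, 4, 2, 0, 5]


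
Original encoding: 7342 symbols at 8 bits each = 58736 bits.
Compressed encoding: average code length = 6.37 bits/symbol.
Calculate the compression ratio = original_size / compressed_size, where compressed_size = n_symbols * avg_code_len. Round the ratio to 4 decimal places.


original_size = n_symbols * orig_bits = 7342 * 8 = 58736 bits
compressed_size = n_symbols * avg_code_len = 7342 * 6.37 = 46768.54 bits
ratio = original_size / compressed_size = 58736 / 46768.54 = 1.2559

Compression ratio = 1.2559


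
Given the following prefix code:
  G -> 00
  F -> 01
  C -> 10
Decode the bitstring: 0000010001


Decoding step by step:
Bits 00 -> G
Bits 00 -> G
Bits 01 -> F
Bits 00 -> G
Bits 01 -> F


Decoded message: GGFGF


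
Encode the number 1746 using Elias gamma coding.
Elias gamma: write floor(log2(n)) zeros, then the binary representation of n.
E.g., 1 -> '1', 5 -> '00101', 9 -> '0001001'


num_bits = floor(log2(1746)) + 1 = 11
leading_zeros = num_bits - 1 = 10
binary(1746) = 11011010010

Elias gamma(1746) = '0000000000' + '11011010010' = 000000000011011010010 (21 bits)


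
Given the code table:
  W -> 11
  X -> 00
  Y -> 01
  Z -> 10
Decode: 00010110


Decoding:
00 -> X
01 -> Y
01 -> Y
10 -> Z


Result: XYYZ


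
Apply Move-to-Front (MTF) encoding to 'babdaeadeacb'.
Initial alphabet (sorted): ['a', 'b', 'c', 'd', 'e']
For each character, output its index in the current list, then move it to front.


MTF encoding:
'b': index 1 in ['a', 'b', 'c', 'd', 'e'] -> ['b', 'a', 'c', 'd', 'e']
'a': index 1 in ['b', 'a', 'c', 'd', 'e'] -> ['a', 'b', 'c', 'd', 'e']
'b': index 1 in ['a', 'b', 'c', 'd', 'e'] -> ['b', 'a', 'c', 'd', 'e']
'd': index 3 in ['b', 'a', 'c', 'd', 'e'] -> ['d', 'b', 'a', 'c', 'e']
'a': index 2 in ['d', 'b', 'a', 'c', 'e'] -> ['a', 'd', 'b', 'c', 'e']
'e': index 4 in ['a', 'd', 'b', 'c', 'e'] -> ['e', 'a', 'd', 'b', 'c']
'a': index 1 in ['e', 'a', 'd', 'b', 'c'] -> ['a', 'e', 'd', 'b', 'c']
'd': index 2 in ['a', 'e', 'd', 'b', 'c'] -> ['d', 'a', 'e', 'b', 'c']
'e': index 2 in ['d', 'a', 'e', 'b', 'c'] -> ['e', 'd', 'a', 'b', 'c']
'a': index 2 in ['e', 'd', 'a', 'b', 'c'] -> ['a', 'e', 'd', 'b', 'c']
'c': index 4 in ['a', 'e', 'd', 'b', 'c'] -> ['c', 'a', 'e', 'd', 'b']
'b': index 4 in ['c', 'a', 'e', 'd', 'b'] -> ['b', 'c', 'a', 'e', 'd']


Output: [1, 1, 1, 3, 2, 4, 1, 2, 2, 2, 4, 4]


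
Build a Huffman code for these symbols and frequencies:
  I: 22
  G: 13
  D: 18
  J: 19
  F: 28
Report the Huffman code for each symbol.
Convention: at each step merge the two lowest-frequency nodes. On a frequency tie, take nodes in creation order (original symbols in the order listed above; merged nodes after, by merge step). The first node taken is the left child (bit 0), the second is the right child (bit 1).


Huffman tree construction:
Step 1: Merge G(13) + D(18) = 31
Step 2: Merge J(19) + I(22) = 41
Step 3: Merge F(28) + (G+D)(31) = 59
Step 4: Merge (J+I)(41) + (F+(G+D))(59) = 100
Read each symbol's code off the tree from the root (left child = 0, right child = 1).

Codes:
  I: 01 (length 2)
  G: 110 (length 3)
  D: 111 (length 3)
  J: 00 (length 2)
  F: 10 (length 2)
Average code length: 231/100 = 2.3100 bits/symbol


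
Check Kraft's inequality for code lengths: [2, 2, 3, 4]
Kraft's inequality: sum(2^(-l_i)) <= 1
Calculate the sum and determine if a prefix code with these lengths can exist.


Sum = 2^(-2) + 2^(-2) + 2^(-3) + 2^(-4)
    = 0.25 + 0.25 + 0.125 + 0.0625
    = 11/16 = 0.6875
Since 0.6875 <= 1, Kraft's inequality IS satisfied.
A prefix code with these lengths CAN exist.

Kraft sum = 0.6875. Satisfied.


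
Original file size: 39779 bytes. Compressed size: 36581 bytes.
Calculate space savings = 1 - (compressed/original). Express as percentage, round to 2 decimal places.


ratio = compressed/original = 36581/39779 = 0.919606
savings = 1 - ratio = 1 - 0.919606 = 0.080394
as a percentage: 0.080394 * 100 = 8.04%

Space savings = 1 - 36581/39779 = 8.04%


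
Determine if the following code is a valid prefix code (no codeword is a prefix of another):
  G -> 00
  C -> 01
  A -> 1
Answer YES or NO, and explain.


Checking each pair (does one codeword prefix another?):
  G='00' vs C='01': no prefix
  G='00' vs A='1': no prefix
  C='01' vs G='00': no prefix
  C='01' vs A='1': no prefix
  A='1' vs G='00': no prefix
  A='1' vs C='01': no prefix
No violation found over all pairs.

YES -- this is a valid prefix code. No codeword is a prefix of any other codeword.


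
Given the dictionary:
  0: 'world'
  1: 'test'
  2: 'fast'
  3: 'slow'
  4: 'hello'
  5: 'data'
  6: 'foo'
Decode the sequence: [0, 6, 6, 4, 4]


Look up each index in the dictionary:
  0 -> 'world'
  6 -> 'foo'
  6 -> 'foo'
  4 -> 'hello'
  4 -> 'hello'

Decoded: "world foo foo hello hello"


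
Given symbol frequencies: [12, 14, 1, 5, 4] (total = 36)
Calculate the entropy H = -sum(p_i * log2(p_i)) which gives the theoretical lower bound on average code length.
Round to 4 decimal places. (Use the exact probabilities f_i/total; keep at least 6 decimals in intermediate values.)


Per-symbol terms -p_i * log2(p_i) with p_i = f_i/36:
  p = 12/36 = 0.333333: log2(p) = -1.584963, -p*log2(p) = 0.528321
  p = 14/36 = 0.388889: log2(p) = -1.362570, -p*log2(p) = 0.529888
  p = 1/36 = 0.027778: log2(p) = -5.169925, -p*log2(p) = 0.143609
  p = 5/36 = 0.138889: log2(p) = -2.847997, -p*log2(p) = 0.395555
  p = 4/36 = 0.111111: log2(p) = -3.169925, -p*log2(p) = 0.352214
H = 0.528321 + 0.529888 + 0.143609 + 0.395555 + 0.352214 = 1.949587

H = 1.9496 bits/symbol


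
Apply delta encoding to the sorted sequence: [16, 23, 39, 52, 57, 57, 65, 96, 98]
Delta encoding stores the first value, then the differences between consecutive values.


First value: 16
Deltas:
  23 - 16 = 7
  39 - 23 = 16
  52 - 39 = 13
  57 - 52 = 5
  57 - 57 = 0
  65 - 57 = 8
  96 - 65 = 31
  98 - 96 = 2


Delta encoded: [16, 7, 16, 13, 5, 0, 8, 31, 2]


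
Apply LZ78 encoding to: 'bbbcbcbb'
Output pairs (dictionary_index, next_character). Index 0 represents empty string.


LZ78 encoding steps:
Dictionary: {0: ''}
Step 1: w='' (idx 0), next='b' -> output (0, 'b'), add 'b' as idx 1
Step 2: w='b' (idx 1), next='b' -> output (1, 'b'), add 'bb' as idx 2
Step 3: w='' (idx 0), next='c' -> output (0, 'c'), add 'c' as idx 3
Step 4: w='b' (idx 1), next='c' -> output (1, 'c'), add 'bc' as idx 4
Step 5: w='bb' (idx 2), end of input -> output (2, '')


Encoded: [(0, 'b'), (1, 'b'), (0, 'c'), (1, 'c'), (2, '')]


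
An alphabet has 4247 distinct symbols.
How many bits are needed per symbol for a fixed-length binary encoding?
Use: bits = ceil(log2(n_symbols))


log2(4247) = 12.0522
Bracket: 2^12 = 4096 < 4247 <= 2^13 = 8192
So ceil(log2(4247)) = 13

bits = ceil(log2(4247)) = ceil(12.0522) = 13 bits


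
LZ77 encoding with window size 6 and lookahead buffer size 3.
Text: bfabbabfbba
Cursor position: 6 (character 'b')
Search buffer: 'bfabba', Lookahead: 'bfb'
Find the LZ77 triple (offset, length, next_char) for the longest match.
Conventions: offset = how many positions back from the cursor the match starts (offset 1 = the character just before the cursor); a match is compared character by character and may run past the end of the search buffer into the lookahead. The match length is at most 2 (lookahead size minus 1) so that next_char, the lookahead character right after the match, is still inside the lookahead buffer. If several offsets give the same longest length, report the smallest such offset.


Try each offset into the search buffer:
  offset=1 (pos 5, char 'a'): match length 0
  offset=2 (pos 4, char 'b'): match length 1
  offset=3 (pos 3, char 'b'): match length 1
  offset=4 (pos 2, char 'a'): match length 0
  offset=5 (pos 1, char 'f'): match length 0
  offset=6 (pos 0, char 'b'): match length 2
Longest match has length 2 at offset 6.
next_char = character at position 6 + 2 = 8 -> 'b'

Best match: offset=6, length=2 (matching 'bf' starting at position 0)
LZ77 triple: (6, 2, 'b')


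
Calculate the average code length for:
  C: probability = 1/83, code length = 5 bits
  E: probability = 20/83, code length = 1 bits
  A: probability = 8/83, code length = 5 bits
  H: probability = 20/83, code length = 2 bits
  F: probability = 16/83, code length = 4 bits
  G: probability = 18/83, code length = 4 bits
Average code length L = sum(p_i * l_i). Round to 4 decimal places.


Weighted contributions p_i * l_i:
  C: (1/83) * 5 = 5/83
  E: (20/83) * 1 = 20/83
  A: (8/83) * 5 = 40/83
  H: (20/83) * 2 = 40/83
  F: (16/83) * 4 = 64/83
  G: (18/83) * 4 = 72/83
Sum = (5 + 20 + 40 + 40 + 64 + 72)/83 = 241/83

L = 241/83 = 2.9036 bits/symbol


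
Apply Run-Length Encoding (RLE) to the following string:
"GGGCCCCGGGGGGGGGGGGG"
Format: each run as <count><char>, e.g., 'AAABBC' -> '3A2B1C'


Scanning runs left to right:
  i=0: run of 'G' x 3 -> '3G'
  i=3: run of 'C' x 4 -> '4C'
  i=7: run of 'G' x 13 -> '13G'

RLE = 3G4C13G


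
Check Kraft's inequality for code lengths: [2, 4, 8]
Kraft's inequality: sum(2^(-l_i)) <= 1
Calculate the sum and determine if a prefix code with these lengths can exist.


Sum = 2^(-2) + 2^(-4) + 2^(-8)
    = 0.25 + 0.0625 + 0.00390625
    = 81/256 = 0.31640625
Since 0.31640625 <= 1, Kraft's inequality IS satisfied.
A prefix code with these lengths CAN exist.

Kraft sum = 0.31640625. Satisfied.


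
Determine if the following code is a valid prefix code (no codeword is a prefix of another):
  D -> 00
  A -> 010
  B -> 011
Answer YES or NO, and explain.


Checking each pair (does one codeword prefix another?):
  D='00' vs A='010': no prefix
  D='00' vs B='011': no prefix
  A='010' vs D='00': no prefix
  A='010' vs B='011': no prefix
  B='011' vs D='00': no prefix
  B='011' vs A='010': no prefix
No violation found over all pairs.

YES -- this is a valid prefix code. No codeword is a prefix of any other codeword.


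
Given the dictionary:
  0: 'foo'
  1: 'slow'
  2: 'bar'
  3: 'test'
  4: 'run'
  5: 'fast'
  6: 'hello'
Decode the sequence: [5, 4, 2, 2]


Look up each index in the dictionary:
  5 -> 'fast'
  4 -> 'run'
  2 -> 'bar'
  2 -> 'bar'

Decoded: "fast run bar bar"


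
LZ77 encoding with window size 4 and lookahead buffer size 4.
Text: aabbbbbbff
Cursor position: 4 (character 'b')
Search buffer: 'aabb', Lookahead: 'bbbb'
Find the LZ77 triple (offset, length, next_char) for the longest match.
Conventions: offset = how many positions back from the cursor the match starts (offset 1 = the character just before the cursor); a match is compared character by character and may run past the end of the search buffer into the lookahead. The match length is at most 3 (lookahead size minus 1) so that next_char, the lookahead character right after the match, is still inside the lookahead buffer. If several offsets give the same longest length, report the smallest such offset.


Try each offset into the search buffer:
  offset=1 (pos 3, char 'b'): match length 3
  offset=2 (pos 2, char 'b'): match length 3
  offset=3 (pos 1, char 'a'): match length 0
  offset=4 (pos 0, char 'a'): match length 0
Longest match has length 3, found at offsets 1, 2; take the smallest, offset 1.
next_char = character at position 4 + 3 = 7 -> 'b'

Best match: offset=1, length=3 (matching 'bbb' starting at position 3)
LZ77 triple: (1, 3, 'b')


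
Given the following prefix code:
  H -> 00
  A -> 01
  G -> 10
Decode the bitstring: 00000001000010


Decoding step by step:
Bits 00 -> H
Bits 00 -> H
Bits 00 -> H
Bits 01 -> A
Bits 00 -> H
Bits 00 -> H
Bits 10 -> G


Decoded message: HHHAHHG


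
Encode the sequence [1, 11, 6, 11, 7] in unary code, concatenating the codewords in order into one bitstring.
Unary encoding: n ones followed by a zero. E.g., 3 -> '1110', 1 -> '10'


Encode each number as n ones followed by a terminating 0:
  1 -> 10 (2 bits)
  11 -> 111111111110 (12 bits)
  6 -> 1111110 (7 bits)
  11 -> 111111111110 (12 bits)
  7 -> 11111110 (8 bits)
Total length = 2 + 12 + 7 + 12 + 8 = 41 bits.

Unary([1, 11, 6, 11, 7]) = 10111111111110111111011111111111011111110 (41 bits)


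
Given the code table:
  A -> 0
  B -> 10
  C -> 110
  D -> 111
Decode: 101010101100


Decoding:
10 -> B
10 -> B
10 -> B
10 -> B
110 -> C
0 -> A


Result: BBBBCA


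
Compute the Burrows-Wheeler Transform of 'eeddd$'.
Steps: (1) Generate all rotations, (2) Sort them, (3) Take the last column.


Rotations (sorted):
  0: $eeddd -> last char: d
  1: d$eedd -> last char: d
  2: dd$eed -> last char: d
  3: ddd$ee -> last char: e
  4: eddd$e -> last char: e
  5: eeddd$ -> last char: $


BWT = dddee$


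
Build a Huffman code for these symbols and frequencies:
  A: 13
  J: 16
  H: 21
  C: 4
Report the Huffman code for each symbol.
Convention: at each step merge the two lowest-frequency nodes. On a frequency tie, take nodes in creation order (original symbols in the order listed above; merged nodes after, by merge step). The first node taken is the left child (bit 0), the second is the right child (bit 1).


Huffman tree construction:
Step 1: Merge C(4) + A(13) = 17
Step 2: Merge J(16) + (C+A)(17) = 33
Step 3: Merge H(21) + (J+(C+A))(33) = 54
Read each symbol's code off the tree from the root (left child = 0, right child = 1).

Codes:
  A: 111 (length 3)
  J: 10 (length 2)
  H: 0 (length 1)
  C: 110 (length 3)
Average code length: 104/54 = 1.9259 bits/symbol


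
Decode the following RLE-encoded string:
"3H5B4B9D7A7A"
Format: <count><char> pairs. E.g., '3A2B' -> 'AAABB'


Expanding each <count><char> pair:
  3H -> 'HHH'
  5B -> 'BBBBB'
  4B -> 'BBBB'
  9D -> 'DDDDDDDDD'
  7A -> 'AAAAAAA'
  7A -> 'AAAAAAA'

Decoded = HHHBBBBBBBBBDDDDDDDDDAAAAAAAAAAAAAA


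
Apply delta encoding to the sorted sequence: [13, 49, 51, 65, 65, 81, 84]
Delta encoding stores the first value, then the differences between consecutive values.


First value: 13
Deltas:
  49 - 13 = 36
  51 - 49 = 2
  65 - 51 = 14
  65 - 65 = 0
  81 - 65 = 16
  84 - 81 = 3


Delta encoded: [13, 36, 2, 14, 0, 16, 3]


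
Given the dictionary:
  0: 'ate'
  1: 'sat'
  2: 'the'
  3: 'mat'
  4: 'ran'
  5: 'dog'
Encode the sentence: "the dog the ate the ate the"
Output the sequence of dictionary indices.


Look up each word in the dictionary:
  'the' -> 2
  'dog' -> 5
  'the' -> 2
  'ate' -> 0
  'the' -> 2
  'ate' -> 0
  'the' -> 2

Encoded: [2, 5, 2, 0, 2, 0, 2]


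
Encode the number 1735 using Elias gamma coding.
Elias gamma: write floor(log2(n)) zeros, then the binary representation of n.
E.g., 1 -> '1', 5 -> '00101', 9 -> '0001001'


num_bits = floor(log2(1735)) + 1 = 11
leading_zeros = num_bits - 1 = 10
binary(1735) = 11011000111

Elias gamma(1735) = '0000000000' + '11011000111' = 000000000011011000111 (21 bits)


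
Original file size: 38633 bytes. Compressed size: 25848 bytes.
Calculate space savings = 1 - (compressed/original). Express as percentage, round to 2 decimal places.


ratio = compressed/original = 25848/38633 = 0.669065
savings = 1 - ratio = 1 - 0.669065 = 0.330935
as a percentage: 0.330935 * 100 = 33.09%

Space savings = 1 - 25848/38633 = 33.09%


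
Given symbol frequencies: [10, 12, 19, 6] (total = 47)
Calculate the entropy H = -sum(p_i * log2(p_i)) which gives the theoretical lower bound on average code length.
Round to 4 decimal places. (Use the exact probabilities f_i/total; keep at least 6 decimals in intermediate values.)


Per-symbol terms -p_i * log2(p_i) with p_i = f_i/47:
  p = 10/47 = 0.212766: log2(p) = -2.232661, -p*log2(p) = 0.475034
  p = 12/47 = 0.255319: log2(p) = -1.969626, -p*log2(p) = 0.502883
  p = 19/47 = 0.404255: log2(p) = -1.306661, -p*log2(p) = 0.528225
  p = 6/47 = 0.127660: log2(p) = -2.969626, -p*log2(p) = 0.379101
H = 0.475034 + 0.502883 + 0.528225 + 0.379101 = 1.885243

H = 1.8852 bits/symbol


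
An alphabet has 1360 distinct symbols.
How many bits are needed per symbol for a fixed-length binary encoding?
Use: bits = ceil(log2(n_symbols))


log2(1360) = 10.4094
Bracket: 2^10 = 1024 < 1360 <= 2^11 = 2048
So ceil(log2(1360)) = 11

bits = ceil(log2(1360)) = ceil(10.4094) = 11 bits


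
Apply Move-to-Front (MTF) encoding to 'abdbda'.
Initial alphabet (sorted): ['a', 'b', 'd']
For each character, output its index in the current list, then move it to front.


MTF encoding:
'a': index 0 in ['a', 'b', 'd'] -> ['a', 'b', 'd']
'b': index 1 in ['a', 'b', 'd'] -> ['b', 'a', 'd']
'd': index 2 in ['b', 'a', 'd'] -> ['d', 'b', 'a']
'b': index 1 in ['d', 'b', 'a'] -> ['b', 'd', 'a']
'd': index 1 in ['b', 'd', 'a'] -> ['d', 'b', 'a']
'a': index 2 in ['d', 'b', 'a'] -> ['a', 'd', 'b']


Output: [0, 1, 2, 1, 1, 2]


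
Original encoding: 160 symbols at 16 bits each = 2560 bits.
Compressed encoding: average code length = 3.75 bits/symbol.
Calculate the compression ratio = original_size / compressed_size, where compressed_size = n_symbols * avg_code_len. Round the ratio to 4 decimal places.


original_size = n_symbols * orig_bits = 160 * 16 = 2560 bits
compressed_size = n_symbols * avg_code_len = 160 * 3.75 = 600.0 bits
ratio = original_size / compressed_size = 2560 / 600.0 = 4.2667

Compression ratio = 4.2667


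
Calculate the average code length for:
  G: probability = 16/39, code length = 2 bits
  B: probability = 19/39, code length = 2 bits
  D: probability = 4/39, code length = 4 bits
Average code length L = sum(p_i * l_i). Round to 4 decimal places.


Weighted contributions p_i * l_i:
  G: (16/39) * 2 = 32/39
  B: (19/39) * 2 = 38/39
  D: (4/39) * 4 = 16/39
Sum = (32 + 38 + 16)/39 = 86/39

L = 86/39 = 2.2051 bits/symbol


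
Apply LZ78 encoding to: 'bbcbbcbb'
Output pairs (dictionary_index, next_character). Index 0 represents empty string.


LZ78 encoding steps:
Dictionary: {0: ''}
Step 1: w='' (idx 0), next='b' -> output (0, 'b'), add 'b' as idx 1
Step 2: w='b' (idx 1), next='c' -> output (1, 'c'), add 'bc' as idx 2
Step 3: w='b' (idx 1), next='b' -> output (1, 'b'), add 'bb' as idx 3
Step 4: w='' (idx 0), next='c' -> output (0, 'c'), add 'c' as idx 4
Step 5: w='bb' (idx 3), end of input -> output (3, '')


Encoded: [(0, 'b'), (1, 'c'), (1, 'b'), (0, 'c'), (3, '')]


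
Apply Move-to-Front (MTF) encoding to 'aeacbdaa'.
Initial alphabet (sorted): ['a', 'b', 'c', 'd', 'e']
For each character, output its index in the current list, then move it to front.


MTF encoding:
'a': index 0 in ['a', 'b', 'c', 'd', 'e'] -> ['a', 'b', 'c', 'd', 'e']
'e': index 4 in ['a', 'b', 'c', 'd', 'e'] -> ['e', 'a', 'b', 'c', 'd']
'a': index 1 in ['e', 'a', 'b', 'c', 'd'] -> ['a', 'e', 'b', 'c', 'd']
'c': index 3 in ['a', 'e', 'b', 'c', 'd'] -> ['c', 'a', 'e', 'b', 'd']
'b': index 3 in ['c', 'a', 'e', 'b', 'd'] -> ['b', 'c', 'a', 'e', 'd']
'd': index 4 in ['b', 'c', 'a', 'e', 'd'] -> ['d', 'b', 'c', 'a', 'e']
'a': index 3 in ['d', 'b', 'c', 'a', 'e'] -> ['a', 'd', 'b', 'c', 'e']
'a': index 0 in ['a', 'd', 'b', 'c', 'e'] -> ['a', 'd', 'b', 'c', 'e']


Output: [0, 4, 1, 3, 3, 4, 3, 0]


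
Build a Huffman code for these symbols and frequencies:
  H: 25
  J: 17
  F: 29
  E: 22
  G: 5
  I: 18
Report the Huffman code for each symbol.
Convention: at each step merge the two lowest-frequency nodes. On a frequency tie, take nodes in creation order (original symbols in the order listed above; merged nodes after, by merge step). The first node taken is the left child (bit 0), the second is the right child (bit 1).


Huffman tree construction:
Step 1: Merge G(5) + J(17) = 22
Step 2: Merge I(18) + E(22) = 40
Step 3: Merge (G+J)(22) + H(25) = 47
Step 4: Merge F(29) + (I+E)(40) = 69
Step 5: Merge ((G+J)+H)(47) + (F+(I+E))(69) = 116
Read each symbol's code off the tree from the root (left child = 0, right child = 1).

Codes:
  H: 01 (length 2)
  J: 001 (length 3)
  F: 10 (length 2)
  E: 111 (length 3)
  G: 000 (length 3)
  I: 110 (length 3)
Average code length: 294/116 = 2.5345 bits/symbol


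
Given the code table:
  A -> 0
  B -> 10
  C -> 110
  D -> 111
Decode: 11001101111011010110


Decoding:
110 -> C
0 -> A
110 -> C
111 -> D
10 -> B
110 -> C
10 -> B
110 -> C


Result: CACDBCBC


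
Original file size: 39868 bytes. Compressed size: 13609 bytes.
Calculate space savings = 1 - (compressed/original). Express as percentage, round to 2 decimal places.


ratio = compressed/original = 13609/39868 = 0.341351
savings = 1 - ratio = 1 - 0.341351 = 0.658649
as a percentage: 0.658649 * 100 = 65.86%

Space savings = 1 - 13609/39868 = 65.86%


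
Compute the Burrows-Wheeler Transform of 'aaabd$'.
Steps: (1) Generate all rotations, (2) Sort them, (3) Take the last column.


Rotations (sorted):
  0: $aaabd -> last char: d
  1: aaabd$ -> last char: $
  2: aabd$a -> last char: a
  3: abd$aa -> last char: a
  4: bd$aaa -> last char: a
  5: d$aaab -> last char: b


BWT = d$aaab


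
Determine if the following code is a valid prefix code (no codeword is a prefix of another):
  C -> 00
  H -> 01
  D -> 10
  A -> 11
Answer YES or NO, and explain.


Checking each pair (does one codeword prefix another?):
  C='00' vs H='01': no prefix
  C='00' vs D='10': no prefix
  C='00' vs A='11': no prefix
  H='01' vs C='00': no prefix
  H='01' vs D='10': no prefix
  H='01' vs A='11': no prefix
  D='10' vs C='00': no prefix
  D='10' vs H='01': no prefix
  D='10' vs A='11': no prefix
  A='11' vs C='00': no prefix
  A='11' vs H='01': no prefix
  A='11' vs D='10': no prefix
No violation found over all pairs.

YES -- this is a valid prefix code. No codeword is a prefix of any other codeword.


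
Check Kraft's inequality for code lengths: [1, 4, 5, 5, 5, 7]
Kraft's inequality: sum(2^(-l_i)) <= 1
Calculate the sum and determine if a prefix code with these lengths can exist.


Sum = 2^(-1) + 2^(-4) + 2^(-5) + 2^(-5) + 2^(-5) + 2^(-7)
    = 0.5 + 0.0625 + 0.03125 + 0.03125 + 0.03125 + 0.0078125
    = 85/128 = 0.6640625
Since 0.6640625 <= 1, Kraft's inequality IS satisfied.
A prefix code with these lengths CAN exist.

Kraft sum = 0.6640625. Satisfied.


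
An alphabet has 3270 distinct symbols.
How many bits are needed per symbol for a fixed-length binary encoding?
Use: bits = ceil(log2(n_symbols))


log2(3270) = 11.6751
Bracket: 2^11 = 2048 < 3270 <= 2^12 = 4096
So ceil(log2(3270)) = 12

bits = ceil(log2(3270)) = ceil(11.6751) = 12 bits


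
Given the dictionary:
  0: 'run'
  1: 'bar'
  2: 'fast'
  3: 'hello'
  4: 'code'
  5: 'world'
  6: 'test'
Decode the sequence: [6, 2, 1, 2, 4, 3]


Look up each index in the dictionary:
  6 -> 'test'
  2 -> 'fast'
  1 -> 'bar'
  2 -> 'fast'
  4 -> 'code'
  3 -> 'hello'

Decoded: "test fast bar fast code hello"


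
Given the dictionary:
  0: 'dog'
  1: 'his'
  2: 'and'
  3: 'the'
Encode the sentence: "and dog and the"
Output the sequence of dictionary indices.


Look up each word in the dictionary:
  'and' -> 2
  'dog' -> 0
  'and' -> 2
  'the' -> 3

Encoded: [2, 0, 2, 3]


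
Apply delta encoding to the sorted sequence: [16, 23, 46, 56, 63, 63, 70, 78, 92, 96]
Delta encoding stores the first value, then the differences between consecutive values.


First value: 16
Deltas:
  23 - 16 = 7
  46 - 23 = 23
  56 - 46 = 10
  63 - 56 = 7
  63 - 63 = 0
  70 - 63 = 7
  78 - 70 = 8
  92 - 78 = 14
  96 - 92 = 4


Delta encoded: [16, 7, 23, 10, 7, 0, 7, 8, 14, 4]


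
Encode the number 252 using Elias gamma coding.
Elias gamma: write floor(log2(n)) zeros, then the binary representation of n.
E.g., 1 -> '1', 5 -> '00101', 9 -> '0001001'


num_bits = floor(log2(252)) + 1 = 8
leading_zeros = num_bits - 1 = 7
binary(252) = 11111100

Elias gamma(252) = '0000000' + '11111100' = 000000011111100 (15 bits)


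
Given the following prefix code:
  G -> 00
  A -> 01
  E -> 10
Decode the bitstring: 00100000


Decoding step by step:
Bits 00 -> G
Bits 10 -> E
Bits 00 -> G
Bits 00 -> G


Decoded message: GEGG


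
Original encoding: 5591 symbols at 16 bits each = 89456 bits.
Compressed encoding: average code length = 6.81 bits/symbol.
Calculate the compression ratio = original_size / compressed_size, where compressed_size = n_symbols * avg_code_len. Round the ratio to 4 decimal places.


original_size = n_symbols * orig_bits = 5591 * 16 = 89456 bits
compressed_size = n_symbols * avg_code_len = 5591 * 6.81 = 38074.71 bits
ratio = original_size / compressed_size = 89456 / 38074.71 = 2.3495

Compression ratio = 2.3495


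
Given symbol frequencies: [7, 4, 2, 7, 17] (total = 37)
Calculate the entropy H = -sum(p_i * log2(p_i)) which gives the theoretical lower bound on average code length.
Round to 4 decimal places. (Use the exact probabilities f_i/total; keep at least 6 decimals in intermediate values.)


Per-symbol terms -p_i * log2(p_i) with p_i = f_i/37:
  p = 7/37 = 0.189189: log2(p) = -2.402098, -p*log2(p) = 0.454451
  p = 4/37 = 0.108108: log2(p) = -3.209453, -p*log2(p) = 0.346968
  p = 2/37 = 0.054054: log2(p) = -4.209453, -p*log2(p) = 0.227538
  p = 7/37 = 0.189189: log2(p) = -2.402098, -p*log2(p) = 0.454451
  p = 17/37 = 0.459459: log2(p) = -1.121991, -p*log2(p) = 0.515509
H = 0.454451 + 0.346968 + 0.227538 + 0.454451 + 0.515509 = 1.998917

H = 1.9989 bits/symbol


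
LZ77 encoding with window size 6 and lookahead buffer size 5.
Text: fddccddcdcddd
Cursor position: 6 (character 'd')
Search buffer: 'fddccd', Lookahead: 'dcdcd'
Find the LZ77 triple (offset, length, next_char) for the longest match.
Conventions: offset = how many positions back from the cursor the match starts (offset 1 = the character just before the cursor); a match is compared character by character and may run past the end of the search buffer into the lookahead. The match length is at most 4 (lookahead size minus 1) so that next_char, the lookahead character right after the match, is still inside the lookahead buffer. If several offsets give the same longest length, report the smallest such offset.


Try each offset into the search buffer:
  offset=1 (pos 5, char 'd'): match length 1
  offset=2 (pos 4, char 'c'): match length 0
  offset=3 (pos 3, char 'c'): match length 0
  offset=4 (pos 2, char 'd'): match length 2
  offset=5 (pos 1, char 'd'): match length 1
  offset=6 (pos 0, char 'f'): match length 0
Longest match has length 2 at offset 4.
next_char = character at position 6 + 2 = 8 -> 'd'

Best match: offset=4, length=2 (matching 'dc' starting at position 2)
LZ77 triple: (4, 2, 'd')


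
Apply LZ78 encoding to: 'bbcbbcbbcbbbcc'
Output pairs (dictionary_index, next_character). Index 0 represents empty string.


LZ78 encoding steps:
Dictionary: {0: ''}
Step 1: w='' (idx 0), next='b' -> output (0, 'b'), add 'b' as idx 1
Step 2: w='b' (idx 1), next='c' -> output (1, 'c'), add 'bc' as idx 2
Step 3: w='b' (idx 1), next='b' -> output (1, 'b'), add 'bb' as idx 3
Step 4: w='' (idx 0), next='c' -> output (0, 'c'), add 'c' as idx 4
Step 5: w='bb' (idx 3), next='c' -> output (3, 'c'), add 'bbc' as idx 5
Step 6: w='bb' (idx 3), next='b' -> output (3, 'b'), add 'bbb' as idx 6
Step 7: w='c' (idx 4), next='c' -> output (4, 'c'), add 'cc' as idx 7


Encoded: [(0, 'b'), (1, 'c'), (1, 'b'), (0, 'c'), (3, 'c'), (3, 'b'), (4, 'c')]


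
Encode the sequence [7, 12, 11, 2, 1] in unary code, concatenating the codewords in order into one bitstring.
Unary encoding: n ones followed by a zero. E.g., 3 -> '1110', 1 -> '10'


Encode each number as n ones followed by a terminating 0:
  7 -> 11111110 (8 bits)
  12 -> 1111111111110 (13 bits)
  11 -> 111111111110 (12 bits)
  2 -> 110 (3 bits)
  1 -> 10 (2 bits)
Total length = 8 + 13 + 12 + 3 + 2 = 38 bits.

Unary([7, 12, 11, 2, 1]) = 11111110111111111111011111111111011010 (38 bits)


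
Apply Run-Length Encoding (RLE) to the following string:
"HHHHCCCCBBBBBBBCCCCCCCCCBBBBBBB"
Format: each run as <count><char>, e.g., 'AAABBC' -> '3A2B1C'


Scanning runs left to right:
  i=0: run of 'H' x 4 -> '4H'
  i=4: run of 'C' x 4 -> '4C'
  i=8: run of 'B' x 7 -> '7B'
  i=15: run of 'C' x 9 -> '9C'
  i=24: run of 'B' x 7 -> '7B'

RLE = 4H4C7B9C7B


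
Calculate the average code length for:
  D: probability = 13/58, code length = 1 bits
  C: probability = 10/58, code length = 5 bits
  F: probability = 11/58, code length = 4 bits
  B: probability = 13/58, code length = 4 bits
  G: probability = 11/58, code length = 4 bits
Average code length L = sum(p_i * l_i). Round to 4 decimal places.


Weighted contributions p_i * l_i:
  D: (13/58) * 1 = 13/58
  C: (10/58) * 5 = 50/58
  F: (11/58) * 4 = 44/58
  B: (13/58) * 4 = 52/58
  G: (11/58) * 4 = 44/58
Sum = (13 + 50 + 44 + 52 + 44)/58 = 203/58

L = 203/58 = 3.5000 bits/symbol


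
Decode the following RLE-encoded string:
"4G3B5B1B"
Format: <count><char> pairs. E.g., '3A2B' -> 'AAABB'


Expanding each <count><char> pair:
  4G -> 'GGGG'
  3B -> 'BBB'
  5B -> 'BBBBB'
  1B -> 'B'

Decoded = GGGGBBBBBBBBB


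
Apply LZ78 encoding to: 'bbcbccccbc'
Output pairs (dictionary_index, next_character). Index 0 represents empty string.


LZ78 encoding steps:
Dictionary: {0: ''}
Step 1: w='' (idx 0), next='b' -> output (0, 'b'), add 'b' as idx 1
Step 2: w='b' (idx 1), next='c' -> output (1, 'c'), add 'bc' as idx 2
Step 3: w='bc' (idx 2), next='c' -> output (2, 'c'), add 'bcc' as idx 3
Step 4: w='' (idx 0), next='c' -> output (0, 'c'), add 'c' as idx 4
Step 5: w='c' (idx 4), next='b' -> output (4, 'b'), add 'cb' as idx 5
Step 6: w='c' (idx 4), end of input -> output (4, '')


Encoded: [(0, 'b'), (1, 'c'), (2, 'c'), (0, 'c'), (4, 'b'), (4, '')]


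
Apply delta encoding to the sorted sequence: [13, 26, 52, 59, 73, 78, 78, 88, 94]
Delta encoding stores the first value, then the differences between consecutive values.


First value: 13
Deltas:
  26 - 13 = 13
  52 - 26 = 26
  59 - 52 = 7
  73 - 59 = 14
  78 - 73 = 5
  78 - 78 = 0
  88 - 78 = 10
  94 - 88 = 6


Delta encoded: [13, 13, 26, 7, 14, 5, 0, 10, 6]


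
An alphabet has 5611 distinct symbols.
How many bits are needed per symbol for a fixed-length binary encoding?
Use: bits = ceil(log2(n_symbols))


log2(5611) = 12.454
Bracket: 2^12 = 4096 < 5611 <= 2^13 = 8192
So ceil(log2(5611)) = 13

bits = ceil(log2(5611)) = ceil(12.454) = 13 bits


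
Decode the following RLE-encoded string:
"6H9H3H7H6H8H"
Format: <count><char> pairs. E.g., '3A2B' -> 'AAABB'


Expanding each <count><char> pair:
  6H -> 'HHHHHH'
  9H -> 'HHHHHHHHH'
  3H -> 'HHH'
  7H -> 'HHHHHHH'
  6H -> 'HHHHHH'
  8H -> 'HHHHHHHH'

Decoded = HHHHHHHHHHHHHHHHHHHHHHHHHHHHHHHHHHHHHHH


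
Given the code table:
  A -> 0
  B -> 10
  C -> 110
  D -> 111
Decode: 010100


Decoding:
0 -> A
10 -> B
10 -> B
0 -> A


Result: ABBA


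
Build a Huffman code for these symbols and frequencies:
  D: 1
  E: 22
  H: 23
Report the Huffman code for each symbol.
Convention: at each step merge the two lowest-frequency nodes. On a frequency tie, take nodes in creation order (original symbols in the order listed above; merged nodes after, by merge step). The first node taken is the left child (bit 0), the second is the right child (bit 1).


Huffman tree construction:
Step 1: Merge D(1) + E(22) = 23
Step 2: Merge H(23) + (D+E)(23) = 46
Read each symbol's code off the tree from the root (left child = 0, right child = 1).

Codes:
  D: 10 (length 2)
  E: 11 (length 2)
  H: 0 (length 1)
Average code length: 69/46 = 1.5000 bits/symbol


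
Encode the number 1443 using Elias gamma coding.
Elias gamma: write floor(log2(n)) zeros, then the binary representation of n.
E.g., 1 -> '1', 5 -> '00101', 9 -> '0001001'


num_bits = floor(log2(1443)) + 1 = 11
leading_zeros = num_bits - 1 = 10
binary(1443) = 10110100011

Elias gamma(1443) = '0000000000' + '10110100011' = 000000000010110100011 (21 bits)


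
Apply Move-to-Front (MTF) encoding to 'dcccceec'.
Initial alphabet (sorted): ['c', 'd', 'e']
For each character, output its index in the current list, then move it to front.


MTF encoding:
'd': index 1 in ['c', 'd', 'e'] -> ['d', 'c', 'e']
'c': index 1 in ['d', 'c', 'e'] -> ['c', 'd', 'e']
'c': index 0 in ['c', 'd', 'e'] -> ['c', 'd', 'e']
'c': index 0 in ['c', 'd', 'e'] -> ['c', 'd', 'e']
'c': index 0 in ['c', 'd', 'e'] -> ['c', 'd', 'e']
'e': index 2 in ['c', 'd', 'e'] -> ['e', 'c', 'd']
'e': index 0 in ['e', 'c', 'd'] -> ['e', 'c', 'd']
'c': index 1 in ['e', 'c', 'd'] -> ['c', 'e', 'd']


Output: [1, 1, 0, 0, 0, 2, 0, 1]


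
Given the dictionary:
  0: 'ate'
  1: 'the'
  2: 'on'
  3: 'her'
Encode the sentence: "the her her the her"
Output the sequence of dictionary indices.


Look up each word in the dictionary:
  'the' -> 1
  'her' -> 3
  'her' -> 3
  'the' -> 1
  'her' -> 3

Encoded: [1, 3, 3, 1, 3]


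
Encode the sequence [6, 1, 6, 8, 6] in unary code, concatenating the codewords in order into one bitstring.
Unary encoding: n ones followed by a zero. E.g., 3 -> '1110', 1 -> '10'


Encode each number as n ones followed by a terminating 0:
  6 -> 1111110 (7 bits)
  1 -> 10 (2 bits)
  6 -> 1111110 (7 bits)
  8 -> 111111110 (9 bits)
  6 -> 1111110 (7 bits)
Total length = 7 + 2 + 7 + 9 + 7 = 32 bits.

Unary([6, 1, 6, 8, 6]) = 11111101011111101111111101111110 (32 bits)


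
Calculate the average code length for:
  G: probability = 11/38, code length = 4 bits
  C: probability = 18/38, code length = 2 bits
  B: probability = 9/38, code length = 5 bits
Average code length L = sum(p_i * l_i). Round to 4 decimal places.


Weighted contributions p_i * l_i:
  G: (11/38) * 4 = 44/38
  C: (18/38) * 2 = 36/38
  B: (9/38) * 5 = 45/38
Sum = (44 + 36 + 45)/38 = 125/38

L = 125/38 = 3.2895 bits/symbol


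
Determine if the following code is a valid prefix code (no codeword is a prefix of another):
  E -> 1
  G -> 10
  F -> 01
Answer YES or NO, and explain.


Checking each pair (does one codeword prefix another?):
  E='1' vs G='10': prefix -- VIOLATION

NO -- this is NOT a valid prefix code. E (1) is a prefix of G (10).


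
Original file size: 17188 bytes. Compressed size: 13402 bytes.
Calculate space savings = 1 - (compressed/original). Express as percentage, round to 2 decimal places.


ratio = compressed/original = 13402/17188 = 0.77973
savings = 1 - ratio = 1 - 0.77973 = 0.22027
as a percentage: 0.22027 * 100 = 22.03%

Space savings = 1 - 13402/17188 = 22.03%


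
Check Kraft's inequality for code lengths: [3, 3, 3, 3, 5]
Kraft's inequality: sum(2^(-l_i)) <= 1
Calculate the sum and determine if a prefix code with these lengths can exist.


Sum = 2^(-3) + 2^(-3) + 2^(-3) + 2^(-3) + 2^(-5)
    = 0.125 + 0.125 + 0.125 + 0.125 + 0.03125
    = 17/32 = 0.53125
Since 0.53125 <= 1, Kraft's inequality IS satisfied.
A prefix code with these lengths CAN exist.

Kraft sum = 0.53125. Satisfied.


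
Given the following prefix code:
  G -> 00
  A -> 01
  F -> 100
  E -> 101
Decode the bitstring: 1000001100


Decoding step by step:
Bits 100 -> F
Bits 00 -> G
Bits 01 -> A
Bits 100 -> F


Decoded message: FGAF


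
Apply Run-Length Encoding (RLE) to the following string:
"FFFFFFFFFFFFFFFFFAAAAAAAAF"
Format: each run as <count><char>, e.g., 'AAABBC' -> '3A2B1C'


Scanning runs left to right:
  i=0: run of 'F' x 17 -> '17F'
  i=17: run of 'A' x 8 -> '8A'
  i=25: run of 'F' x 1 -> '1F'

RLE = 17F8A1F


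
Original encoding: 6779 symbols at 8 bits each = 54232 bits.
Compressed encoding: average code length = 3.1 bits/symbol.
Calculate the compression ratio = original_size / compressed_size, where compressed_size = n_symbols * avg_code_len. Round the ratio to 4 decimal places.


original_size = n_symbols * orig_bits = 6779 * 8 = 54232 bits
compressed_size = n_symbols * avg_code_len = 6779 * 3.1 = 21014.9 bits
ratio = original_size / compressed_size = 54232 / 21014.9 = 2.5806

Compression ratio = 2.5806


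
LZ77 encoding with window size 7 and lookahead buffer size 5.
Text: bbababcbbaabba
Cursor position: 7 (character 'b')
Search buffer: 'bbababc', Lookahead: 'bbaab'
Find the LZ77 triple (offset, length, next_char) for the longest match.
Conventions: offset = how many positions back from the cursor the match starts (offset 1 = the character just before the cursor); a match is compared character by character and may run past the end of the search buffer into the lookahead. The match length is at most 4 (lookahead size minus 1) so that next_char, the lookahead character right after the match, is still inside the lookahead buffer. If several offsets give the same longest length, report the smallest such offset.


Try each offset into the search buffer:
  offset=1 (pos 6, char 'c'): match length 0
  offset=2 (pos 5, char 'b'): match length 1
  offset=3 (pos 4, char 'a'): match length 0
  offset=4 (pos 3, char 'b'): match length 1
  offset=5 (pos 2, char 'a'): match length 0
  offset=6 (pos 1, char 'b'): match length 1
  offset=7 (pos 0, char 'b'): match length 3
Longest match has length 3 at offset 7.
next_char = character at position 7 + 3 = 10 -> 'a'

Best match: offset=7, length=3 (matching 'bba' starting at position 0)
LZ77 triple: (7, 3, 'a')


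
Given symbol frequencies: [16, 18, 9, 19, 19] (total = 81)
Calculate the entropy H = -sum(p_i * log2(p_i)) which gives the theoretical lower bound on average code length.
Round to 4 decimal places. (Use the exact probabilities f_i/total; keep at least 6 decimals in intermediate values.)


Per-symbol terms -p_i * log2(p_i) with p_i = f_i/81:
  p = 16/81 = 0.197531: log2(p) = -2.339850, -p*log2(p) = 0.462193
  p = 18/81 = 0.222222: log2(p) = -2.169925, -p*log2(p) = 0.482206
  p = 9/81 = 0.111111: log2(p) = -3.169925, -p*log2(p) = 0.352214
  p = 19/81 = 0.234568: log2(p) = -2.091922, -p*log2(p) = 0.490698
  p = 19/81 = 0.234568: log2(p) = -2.091922, -p*log2(p) = 0.490698
H = 0.462193 + 0.482206 + 0.352214 + 0.490698 + 0.490698 = 2.278009

H = 2.278 bits/symbol


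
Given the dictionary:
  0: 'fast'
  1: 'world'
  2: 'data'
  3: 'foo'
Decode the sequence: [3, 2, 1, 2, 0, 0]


Look up each index in the dictionary:
  3 -> 'foo'
  2 -> 'data'
  1 -> 'world'
  2 -> 'data'
  0 -> 'fast'
  0 -> 'fast'

Decoded: "foo data world data fast fast"


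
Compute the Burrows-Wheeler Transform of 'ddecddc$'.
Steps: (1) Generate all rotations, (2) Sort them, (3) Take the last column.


Rotations (sorted):
  0: $ddecddc -> last char: c
  1: c$ddecdd -> last char: d
  2: cddc$dde -> last char: e
  3: dc$ddecd -> last char: d
  4: ddc$ddec -> last char: c
  5: ddecddc$ -> last char: $
  6: decddc$d -> last char: d
  7: ecddc$dd -> last char: d


BWT = cdedc$dd


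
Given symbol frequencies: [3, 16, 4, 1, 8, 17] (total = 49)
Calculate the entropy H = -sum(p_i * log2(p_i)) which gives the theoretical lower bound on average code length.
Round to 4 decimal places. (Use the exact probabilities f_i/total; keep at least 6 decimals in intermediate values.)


Per-symbol terms -p_i * log2(p_i) with p_i = f_i/49:
  p = 3/49 = 0.061224: log2(p) = -4.029747, -p*log2(p) = 0.246719
  p = 16/49 = 0.326531: log2(p) = -1.614710, -p*log2(p) = 0.527252
  p = 4/49 = 0.081633: log2(p) = -3.614710, -p*log2(p) = 0.295078
  p = 1/49 = 0.020408: log2(p) = -5.614710, -p*log2(p) = 0.114586
  p = 8/49 = 0.163265: log2(p) = -2.614710, -p*log2(p) = 0.426891
  p = 17/49 = 0.346939: log2(p) = -1.527247, -p*log2(p) = 0.529861
H = 0.246719 + 0.527252 + 0.295078 + 0.114586 + 0.426891 + 0.529861 = 2.140387

H = 2.1404 bits/symbol


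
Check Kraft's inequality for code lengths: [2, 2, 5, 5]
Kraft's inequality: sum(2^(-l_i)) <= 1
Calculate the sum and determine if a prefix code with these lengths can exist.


Sum = 2^(-2) + 2^(-2) + 2^(-5) + 2^(-5)
    = 0.25 + 0.25 + 0.03125 + 0.03125
    = 18/32 = 0.5625
Since 0.5625 <= 1, Kraft's inequality IS satisfied.
A prefix code with these lengths CAN exist.

Kraft sum = 0.5625. Satisfied.
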